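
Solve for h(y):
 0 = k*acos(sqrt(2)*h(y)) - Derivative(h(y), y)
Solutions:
 Integral(1/acos(sqrt(2)*_y), (_y, h(y))) = C1 + k*y


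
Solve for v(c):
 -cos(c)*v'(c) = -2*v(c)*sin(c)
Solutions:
 v(c) = C1/cos(c)^2


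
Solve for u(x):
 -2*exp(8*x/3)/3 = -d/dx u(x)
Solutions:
 u(x) = C1 + exp(8*x/3)/4


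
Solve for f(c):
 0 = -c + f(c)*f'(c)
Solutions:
 f(c) = -sqrt(C1 + c^2)
 f(c) = sqrt(C1 + c^2)


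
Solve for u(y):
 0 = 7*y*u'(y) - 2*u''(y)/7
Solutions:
 u(y) = C1 + C2*erfi(7*y/2)


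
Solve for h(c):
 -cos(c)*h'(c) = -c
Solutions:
 h(c) = C1 + Integral(c/cos(c), c)


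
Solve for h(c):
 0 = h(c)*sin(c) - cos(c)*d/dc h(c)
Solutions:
 h(c) = C1/cos(c)


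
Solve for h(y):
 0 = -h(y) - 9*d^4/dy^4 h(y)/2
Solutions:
 h(y) = (C1*sin(2^(3/4)*sqrt(3)*y/6) + C2*cos(2^(3/4)*sqrt(3)*y/6))*exp(-2^(3/4)*sqrt(3)*y/6) + (C3*sin(2^(3/4)*sqrt(3)*y/6) + C4*cos(2^(3/4)*sqrt(3)*y/6))*exp(2^(3/4)*sqrt(3)*y/6)


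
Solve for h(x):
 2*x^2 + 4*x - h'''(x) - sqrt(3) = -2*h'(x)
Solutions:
 h(x) = C1 + C2*exp(-sqrt(2)*x) + C3*exp(sqrt(2)*x) - x^3/3 - x^2 - x + sqrt(3)*x/2


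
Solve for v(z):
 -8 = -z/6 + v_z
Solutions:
 v(z) = C1 + z^2/12 - 8*z


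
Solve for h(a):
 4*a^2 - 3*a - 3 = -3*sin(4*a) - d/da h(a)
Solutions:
 h(a) = C1 - 4*a^3/3 + 3*a^2/2 + 3*a + 3*cos(4*a)/4


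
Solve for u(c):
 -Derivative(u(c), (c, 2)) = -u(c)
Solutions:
 u(c) = C1*exp(-c) + C2*exp(c)


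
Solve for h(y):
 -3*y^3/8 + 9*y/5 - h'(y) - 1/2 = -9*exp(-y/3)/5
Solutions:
 h(y) = C1 - 3*y^4/32 + 9*y^2/10 - y/2 - 27*exp(-y/3)/5


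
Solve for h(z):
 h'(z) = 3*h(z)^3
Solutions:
 h(z) = -sqrt(2)*sqrt(-1/(C1 + 3*z))/2
 h(z) = sqrt(2)*sqrt(-1/(C1 + 3*z))/2


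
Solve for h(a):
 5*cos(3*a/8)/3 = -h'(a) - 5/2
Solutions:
 h(a) = C1 - 5*a/2 - 40*sin(3*a/8)/9


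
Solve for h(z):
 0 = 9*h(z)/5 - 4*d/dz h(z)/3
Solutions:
 h(z) = C1*exp(27*z/20)


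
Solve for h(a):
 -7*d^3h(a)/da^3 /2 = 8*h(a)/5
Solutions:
 h(a) = C3*exp(-2*2^(1/3)*35^(2/3)*a/35) + (C1*sin(2^(1/3)*sqrt(3)*35^(2/3)*a/35) + C2*cos(2^(1/3)*sqrt(3)*35^(2/3)*a/35))*exp(2^(1/3)*35^(2/3)*a/35)


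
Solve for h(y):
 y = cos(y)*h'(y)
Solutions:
 h(y) = C1 + Integral(y/cos(y), y)


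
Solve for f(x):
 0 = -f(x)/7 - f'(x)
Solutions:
 f(x) = C1*exp(-x/7)


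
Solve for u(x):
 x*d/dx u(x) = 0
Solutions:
 u(x) = C1


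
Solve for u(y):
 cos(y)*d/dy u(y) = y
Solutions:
 u(y) = C1 + Integral(y/cos(y), y)


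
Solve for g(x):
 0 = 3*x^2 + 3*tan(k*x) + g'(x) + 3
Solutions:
 g(x) = C1 - x^3 - 3*x - 3*Piecewise((-log(cos(k*x))/k, Ne(k, 0)), (0, True))


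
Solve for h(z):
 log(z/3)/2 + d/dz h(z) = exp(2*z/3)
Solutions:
 h(z) = C1 - z*log(z)/2 + z*(1 + log(3))/2 + 3*exp(2*z/3)/2


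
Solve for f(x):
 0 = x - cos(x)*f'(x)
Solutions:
 f(x) = C1 + Integral(x/cos(x), x)


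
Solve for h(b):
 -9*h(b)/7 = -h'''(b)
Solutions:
 h(b) = C3*exp(21^(2/3)*b/7) + (C1*sin(3*3^(1/6)*7^(2/3)*b/14) + C2*cos(3*3^(1/6)*7^(2/3)*b/14))*exp(-21^(2/3)*b/14)


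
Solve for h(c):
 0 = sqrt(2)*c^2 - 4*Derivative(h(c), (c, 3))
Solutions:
 h(c) = C1 + C2*c + C3*c^2 + sqrt(2)*c^5/240


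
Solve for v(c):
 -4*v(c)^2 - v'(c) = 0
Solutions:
 v(c) = 1/(C1 + 4*c)


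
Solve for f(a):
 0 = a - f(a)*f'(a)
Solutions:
 f(a) = -sqrt(C1 + a^2)
 f(a) = sqrt(C1 + a^2)


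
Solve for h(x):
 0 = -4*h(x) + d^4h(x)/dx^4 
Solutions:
 h(x) = C1*exp(-sqrt(2)*x) + C2*exp(sqrt(2)*x) + C3*sin(sqrt(2)*x) + C4*cos(sqrt(2)*x)


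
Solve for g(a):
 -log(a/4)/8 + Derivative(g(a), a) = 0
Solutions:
 g(a) = C1 + a*log(a)/8 - a*log(2)/4 - a/8


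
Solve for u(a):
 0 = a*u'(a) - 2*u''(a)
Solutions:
 u(a) = C1 + C2*erfi(a/2)


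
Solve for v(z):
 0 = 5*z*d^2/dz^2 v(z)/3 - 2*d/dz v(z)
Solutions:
 v(z) = C1 + C2*z^(11/5)


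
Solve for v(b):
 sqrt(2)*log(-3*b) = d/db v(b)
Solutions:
 v(b) = C1 + sqrt(2)*b*log(-b) + sqrt(2)*b*(-1 + log(3))


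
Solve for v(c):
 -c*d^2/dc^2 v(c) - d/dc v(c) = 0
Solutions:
 v(c) = C1 + C2*log(c)


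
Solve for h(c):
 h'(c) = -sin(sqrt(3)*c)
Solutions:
 h(c) = C1 + sqrt(3)*cos(sqrt(3)*c)/3


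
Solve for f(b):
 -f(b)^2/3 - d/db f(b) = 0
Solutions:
 f(b) = 3/(C1 + b)


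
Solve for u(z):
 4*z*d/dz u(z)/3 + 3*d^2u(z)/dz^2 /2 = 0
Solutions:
 u(z) = C1 + C2*erf(2*z/3)


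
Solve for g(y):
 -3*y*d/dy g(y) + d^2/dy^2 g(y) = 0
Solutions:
 g(y) = C1 + C2*erfi(sqrt(6)*y/2)


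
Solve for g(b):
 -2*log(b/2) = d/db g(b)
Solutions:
 g(b) = C1 - 2*b*log(b) + b*log(4) + 2*b


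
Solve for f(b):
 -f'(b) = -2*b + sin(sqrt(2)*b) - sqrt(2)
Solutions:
 f(b) = C1 + b^2 + sqrt(2)*b + sqrt(2)*cos(sqrt(2)*b)/2


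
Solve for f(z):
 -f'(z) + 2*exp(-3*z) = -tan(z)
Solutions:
 f(z) = C1 + log(tan(z)^2 + 1)/2 - 2*exp(-3*z)/3


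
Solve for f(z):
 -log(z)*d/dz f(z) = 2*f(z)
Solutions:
 f(z) = C1*exp(-2*li(z))


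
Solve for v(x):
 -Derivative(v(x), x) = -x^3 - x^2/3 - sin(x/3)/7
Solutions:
 v(x) = C1 + x^4/4 + x^3/9 - 3*cos(x/3)/7


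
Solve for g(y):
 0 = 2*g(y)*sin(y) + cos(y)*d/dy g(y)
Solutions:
 g(y) = C1*cos(y)^2


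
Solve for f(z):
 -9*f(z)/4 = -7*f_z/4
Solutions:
 f(z) = C1*exp(9*z/7)


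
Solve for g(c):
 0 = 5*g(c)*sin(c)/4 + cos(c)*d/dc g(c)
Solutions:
 g(c) = C1*cos(c)^(5/4)


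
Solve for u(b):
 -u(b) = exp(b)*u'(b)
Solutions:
 u(b) = C1*exp(exp(-b))


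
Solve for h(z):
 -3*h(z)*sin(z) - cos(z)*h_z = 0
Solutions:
 h(z) = C1*cos(z)^3


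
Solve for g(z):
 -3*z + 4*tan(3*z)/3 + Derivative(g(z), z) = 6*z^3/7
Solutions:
 g(z) = C1 + 3*z^4/14 + 3*z^2/2 + 4*log(cos(3*z))/9


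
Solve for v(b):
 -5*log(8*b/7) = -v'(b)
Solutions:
 v(b) = C1 + 5*b*log(b) - 5*b + b*log(32768/16807)


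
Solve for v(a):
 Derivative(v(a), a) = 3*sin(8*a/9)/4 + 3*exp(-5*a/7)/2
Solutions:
 v(a) = C1 - 27*cos(8*a/9)/32 - 21*exp(-5*a/7)/10


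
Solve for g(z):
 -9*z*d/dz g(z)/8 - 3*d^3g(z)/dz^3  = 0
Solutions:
 g(z) = C1 + Integral(C2*airyai(-3^(1/3)*z/2) + C3*airybi(-3^(1/3)*z/2), z)


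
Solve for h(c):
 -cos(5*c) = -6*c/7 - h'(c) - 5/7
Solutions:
 h(c) = C1 - 3*c^2/7 - 5*c/7 + sin(5*c)/5


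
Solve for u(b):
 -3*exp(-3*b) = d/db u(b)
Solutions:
 u(b) = C1 + exp(-3*b)


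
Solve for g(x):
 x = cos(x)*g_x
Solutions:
 g(x) = C1 + Integral(x/cos(x), x)


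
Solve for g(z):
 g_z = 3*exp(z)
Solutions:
 g(z) = C1 + 3*exp(z)


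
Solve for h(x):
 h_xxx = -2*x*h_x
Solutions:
 h(x) = C1 + Integral(C2*airyai(-2^(1/3)*x) + C3*airybi(-2^(1/3)*x), x)


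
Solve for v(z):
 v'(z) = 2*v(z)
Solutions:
 v(z) = C1*exp(2*z)


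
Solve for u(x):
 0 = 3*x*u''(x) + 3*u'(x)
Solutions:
 u(x) = C1 + C2*log(x)


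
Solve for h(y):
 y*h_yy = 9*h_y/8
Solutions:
 h(y) = C1 + C2*y^(17/8)


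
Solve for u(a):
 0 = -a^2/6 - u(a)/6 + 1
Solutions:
 u(a) = 6 - a^2


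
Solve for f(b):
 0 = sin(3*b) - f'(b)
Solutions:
 f(b) = C1 - cos(3*b)/3


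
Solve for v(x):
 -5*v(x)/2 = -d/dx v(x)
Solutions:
 v(x) = C1*exp(5*x/2)


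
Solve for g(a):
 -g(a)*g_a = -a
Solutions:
 g(a) = -sqrt(C1 + a^2)
 g(a) = sqrt(C1 + a^2)


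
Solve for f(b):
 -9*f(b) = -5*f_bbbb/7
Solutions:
 f(b) = C1*exp(-sqrt(3)*5^(3/4)*7^(1/4)*b/5) + C2*exp(sqrt(3)*5^(3/4)*7^(1/4)*b/5) + C3*sin(sqrt(3)*5^(3/4)*7^(1/4)*b/5) + C4*cos(sqrt(3)*5^(3/4)*7^(1/4)*b/5)


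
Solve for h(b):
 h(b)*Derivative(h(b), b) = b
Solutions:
 h(b) = -sqrt(C1 + b^2)
 h(b) = sqrt(C1 + b^2)


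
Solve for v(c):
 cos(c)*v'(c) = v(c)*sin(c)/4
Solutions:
 v(c) = C1/cos(c)^(1/4)


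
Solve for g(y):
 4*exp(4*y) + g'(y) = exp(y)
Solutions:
 g(y) = C1 - exp(4*y) + exp(y)


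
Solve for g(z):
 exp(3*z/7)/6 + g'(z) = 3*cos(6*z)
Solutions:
 g(z) = C1 - 7*exp(3*z/7)/18 + sin(6*z)/2


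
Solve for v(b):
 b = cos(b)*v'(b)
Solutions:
 v(b) = C1 + Integral(b/cos(b), b)


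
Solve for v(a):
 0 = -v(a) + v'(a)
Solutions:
 v(a) = C1*exp(a)


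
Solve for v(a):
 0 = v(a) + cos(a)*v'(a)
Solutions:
 v(a) = C1*sqrt(sin(a) - 1)/sqrt(sin(a) + 1)


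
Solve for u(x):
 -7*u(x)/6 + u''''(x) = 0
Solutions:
 u(x) = C1*exp(-6^(3/4)*7^(1/4)*x/6) + C2*exp(6^(3/4)*7^(1/4)*x/6) + C3*sin(6^(3/4)*7^(1/4)*x/6) + C4*cos(6^(3/4)*7^(1/4)*x/6)


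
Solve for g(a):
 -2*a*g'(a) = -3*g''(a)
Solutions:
 g(a) = C1 + C2*erfi(sqrt(3)*a/3)


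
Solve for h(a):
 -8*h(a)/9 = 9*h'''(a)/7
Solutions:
 h(a) = C3*exp(-2*3^(2/3)*7^(1/3)*a/9) + (C1*sin(3^(1/6)*7^(1/3)*a/3) + C2*cos(3^(1/6)*7^(1/3)*a/3))*exp(3^(2/3)*7^(1/3)*a/9)


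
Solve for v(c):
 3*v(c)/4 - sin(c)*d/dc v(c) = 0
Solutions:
 v(c) = C1*(cos(c) - 1)^(3/8)/(cos(c) + 1)^(3/8)


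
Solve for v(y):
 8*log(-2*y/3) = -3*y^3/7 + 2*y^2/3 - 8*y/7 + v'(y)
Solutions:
 v(y) = C1 + 3*y^4/28 - 2*y^3/9 + 4*y^2/7 + 8*y*log(-y) + 8*y*(-log(3) - 1 + log(2))


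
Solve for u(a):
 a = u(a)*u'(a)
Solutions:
 u(a) = -sqrt(C1 + a^2)
 u(a) = sqrt(C1 + a^2)


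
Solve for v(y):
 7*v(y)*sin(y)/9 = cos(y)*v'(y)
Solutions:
 v(y) = C1/cos(y)^(7/9)


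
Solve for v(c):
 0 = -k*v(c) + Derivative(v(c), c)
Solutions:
 v(c) = C1*exp(c*k)


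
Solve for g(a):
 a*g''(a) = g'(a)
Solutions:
 g(a) = C1 + C2*a^2


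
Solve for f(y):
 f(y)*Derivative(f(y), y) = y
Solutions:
 f(y) = -sqrt(C1 + y^2)
 f(y) = sqrt(C1 + y^2)


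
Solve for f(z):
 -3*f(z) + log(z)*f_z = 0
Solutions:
 f(z) = C1*exp(3*li(z))


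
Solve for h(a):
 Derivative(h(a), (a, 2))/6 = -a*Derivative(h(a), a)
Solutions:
 h(a) = C1 + C2*erf(sqrt(3)*a)


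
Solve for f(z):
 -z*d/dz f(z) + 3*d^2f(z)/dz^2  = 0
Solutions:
 f(z) = C1 + C2*erfi(sqrt(6)*z/6)


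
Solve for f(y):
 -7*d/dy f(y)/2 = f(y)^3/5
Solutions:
 f(y) = -sqrt(70)*sqrt(-1/(C1 - 2*y))/2
 f(y) = sqrt(70)*sqrt(-1/(C1 - 2*y))/2


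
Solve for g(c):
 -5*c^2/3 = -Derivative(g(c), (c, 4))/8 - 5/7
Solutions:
 g(c) = C1 + C2*c + C3*c^2 + C4*c^3 + c^6/27 - 5*c^4/21


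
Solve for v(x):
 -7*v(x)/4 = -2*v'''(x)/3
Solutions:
 v(x) = C3*exp(21^(1/3)*x/2) + (C1*sin(3^(5/6)*7^(1/3)*x/4) + C2*cos(3^(5/6)*7^(1/3)*x/4))*exp(-21^(1/3)*x/4)


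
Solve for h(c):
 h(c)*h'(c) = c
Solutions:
 h(c) = -sqrt(C1 + c^2)
 h(c) = sqrt(C1 + c^2)


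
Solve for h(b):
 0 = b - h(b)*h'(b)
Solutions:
 h(b) = -sqrt(C1 + b^2)
 h(b) = sqrt(C1 + b^2)


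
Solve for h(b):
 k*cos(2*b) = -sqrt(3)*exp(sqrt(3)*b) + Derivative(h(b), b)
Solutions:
 h(b) = C1 + k*sin(2*b)/2 + exp(sqrt(3)*b)


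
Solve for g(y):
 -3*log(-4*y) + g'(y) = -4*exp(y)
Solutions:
 g(y) = C1 + 3*y*log(-y) + 3*y*(-1 + 2*log(2)) - 4*exp(y)


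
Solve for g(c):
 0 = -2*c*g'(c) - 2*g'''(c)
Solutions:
 g(c) = C1 + Integral(C2*airyai(-c) + C3*airybi(-c), c)


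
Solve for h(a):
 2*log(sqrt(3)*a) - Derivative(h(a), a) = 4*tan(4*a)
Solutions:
 h(a) = C1 + 2*a*log(a) - 2*a + a*log(3) + log(cos(4*a))


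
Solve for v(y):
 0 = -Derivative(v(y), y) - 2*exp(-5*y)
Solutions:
 v(y) = C1 + 2*exp(-5*y)/5


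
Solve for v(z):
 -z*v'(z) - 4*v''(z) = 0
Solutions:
 v(z) = C1 + C2*erf(sqrt(2)*z/4)


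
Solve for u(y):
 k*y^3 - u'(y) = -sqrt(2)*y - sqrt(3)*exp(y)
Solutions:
 u(y) = C1 + k*y^4/4 + sqrt(2)*y^2/2 + sqrt(3)*exp(y)


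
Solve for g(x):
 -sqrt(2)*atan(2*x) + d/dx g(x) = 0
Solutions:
 g(x) = C1 + sqrt(2)*(x*atan(2*x) - log(4*x^2 + 1)/4)


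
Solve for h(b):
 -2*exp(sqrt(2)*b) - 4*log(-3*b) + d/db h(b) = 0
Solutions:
 h(b) = C1 + 4*b*log(-b) + 4*b*(-1 + log(3)) + sqrt(2)*exp(sqrt(2)*b)


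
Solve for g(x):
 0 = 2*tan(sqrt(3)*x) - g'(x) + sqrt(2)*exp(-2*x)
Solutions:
 g(x) = C1 + sqrt(3)*log(tan(sqrt(3)*x)^2 + 1)/3 - sqrt(2)*exp(-2*x)/2


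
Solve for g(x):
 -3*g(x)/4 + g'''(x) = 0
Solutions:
 g(x) = C3*exp(6^(1/3)*x/2) + (C1*sin(2^(1/3)*3^(5/6)*x/4) + C2*cos(2^(1/3)*3^(5/6)*x/4))*exp(-6^(1/3)*x/4)


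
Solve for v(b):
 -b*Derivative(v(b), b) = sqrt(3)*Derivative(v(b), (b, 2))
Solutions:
 v(b) = C1 + C2*erf(sqrt(2)*3^(3/4)*b/6)


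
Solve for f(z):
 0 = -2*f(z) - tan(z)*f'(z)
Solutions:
 f(z) = C1/sin(z)^2


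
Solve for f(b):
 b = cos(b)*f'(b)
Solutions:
 f(b) = C1 + Integral(b/cos(b), b)


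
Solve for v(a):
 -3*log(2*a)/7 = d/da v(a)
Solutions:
 v(a) = C1 - 3*a*log(a)/7 - 3*a*log(2)/7 + 3*a/7


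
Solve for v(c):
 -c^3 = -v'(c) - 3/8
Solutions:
 v(c) = C1 + c^4/4 - 3*c/8


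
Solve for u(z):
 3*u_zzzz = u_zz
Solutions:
 u(z) = C1 + C2*z + C3*exp(-sqrt(3)*z/3) + C4*exp(sqrt(3)*z/3)


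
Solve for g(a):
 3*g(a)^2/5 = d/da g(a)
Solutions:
 g(a) = -5/(C1 + 3*a)


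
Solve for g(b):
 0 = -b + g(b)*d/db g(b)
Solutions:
 g(b) = -sqrt(C1 + b^2)
 g(b) = sqrt(C1 + b^2)


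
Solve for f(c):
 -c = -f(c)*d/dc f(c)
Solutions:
 f(c) = -sqrt(C1 + c^2)
 f(c) = sqrt(C1 + c^2)


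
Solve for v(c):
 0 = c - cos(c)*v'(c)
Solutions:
 v(c) = C1 + Integral(c/cos(c), c)


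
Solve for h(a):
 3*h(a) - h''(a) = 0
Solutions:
 h(a) = C1*exp(-sqrt(3)*a) + C2*exp(sqrt(3)*a)


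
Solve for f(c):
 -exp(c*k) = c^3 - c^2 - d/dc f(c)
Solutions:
 f(c) = C1 + c^4/4 - c^3/3 + exp(c*k)/k


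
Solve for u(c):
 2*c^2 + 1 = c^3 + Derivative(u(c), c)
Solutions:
 u(c) = C1 - c^4/4 + 2*c^3/3 + c


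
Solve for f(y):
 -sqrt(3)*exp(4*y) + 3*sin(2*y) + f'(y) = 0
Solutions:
 f(y) = C1 + sqrt(3)*exp(4*y)/4 + 3*cos(2*y)/2


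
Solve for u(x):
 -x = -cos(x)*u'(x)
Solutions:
 u(x) = C1 + Integral(x/cos(x), x)


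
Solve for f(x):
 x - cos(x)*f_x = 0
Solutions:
 f(x) = C1 + Integral(x/cos(x), x)


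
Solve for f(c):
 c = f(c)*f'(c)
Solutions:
 f(c) = -sqrt(C1 + c^2)
 f(c) = sqrt(C1 + c^2)


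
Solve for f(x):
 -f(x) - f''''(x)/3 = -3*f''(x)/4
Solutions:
 f(x) = (C1*sin(3^(1/4)*x*sin(atan(sqrt(111)/9)/2)) + C2*cos(3^(1/4)*x*sin(atan(sqrt(111)/9)/2)))*exp(-3^(1/4)*x*cos(atan(sqrt(111)/9)/2)) + (C3*sin(3^(1/4)*x*sin(atan(sqrt(111)/9)/2)) + C4*cos(3^(1/4)*x*sin(atan(sqrt(111)/9)/2)))*exp(3^(1/4)*x*cos(atan(sqrt(111)/9)/2))


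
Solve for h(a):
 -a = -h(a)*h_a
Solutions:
 h(a) = -sqrt(C1 + a^2)
 h(a) = sqrt(C1 + a^2)


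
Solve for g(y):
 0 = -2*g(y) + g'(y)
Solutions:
 g(y) = C1*exp(2*y)


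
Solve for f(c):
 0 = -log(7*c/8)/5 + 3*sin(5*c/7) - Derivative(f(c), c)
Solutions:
 f(c) = C1 - c*log(c)/5 - c*log(7)/5 + c/5 + 3*c*log(2)/5 - 21*cos(5*c/7)/5


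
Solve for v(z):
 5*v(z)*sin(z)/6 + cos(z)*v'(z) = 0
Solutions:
 v(z) = C1*cos(z)^(5/6)


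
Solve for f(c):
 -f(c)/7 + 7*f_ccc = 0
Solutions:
 f(c) = C3*exp(7^(1/3)*c/7) + (C1*sin(sqrt(3)*7^(1/3)*c/14) + C2*cos(sqrt(3)*7^(1/3)*c/14))*exp(-7^(1/3)*c/14)


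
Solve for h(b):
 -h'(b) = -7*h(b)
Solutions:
 h(b) = C1*exp(7*b)


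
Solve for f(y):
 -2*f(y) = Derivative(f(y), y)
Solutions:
 f(y) = C1*exp(-2*y)


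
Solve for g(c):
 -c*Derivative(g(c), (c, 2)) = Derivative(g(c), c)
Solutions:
 g(c) = C1 + C2*log(c)


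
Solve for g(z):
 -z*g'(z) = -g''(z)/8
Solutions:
 g(z) = C1 + C2*erfi(2*z)


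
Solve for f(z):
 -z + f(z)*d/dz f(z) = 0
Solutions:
 f(z) = -sqrt(C1 + z^2)
 f(z) = sqrt(C1 + z^2)


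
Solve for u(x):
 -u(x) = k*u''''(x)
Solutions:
 u(x) = C1*exp(-x*(-1/k)^(1/4)) + C2*exp(x*(-1/k)^(1/4)) + C3*exp(-I*x*(-1/k)^(1/4)) + C4*exp(I*x*(-1/k)^(1/4))


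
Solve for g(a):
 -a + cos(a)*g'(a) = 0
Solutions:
 g(a) = C1 + Integral(a/cos(a), a)


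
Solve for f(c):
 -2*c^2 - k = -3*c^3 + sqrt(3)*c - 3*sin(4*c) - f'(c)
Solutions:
 f(c) = C1 - 3*c^4/4 + 2*c^3/3 + sqrt(3)*c^2/2 + c*k + 3*cos(4*c)/4


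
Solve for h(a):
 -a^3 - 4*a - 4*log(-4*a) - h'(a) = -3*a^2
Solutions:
 h(a) = C1 - a^4/4 + a^3 - 2*a^2 - 4*a*log(-a) + 4*a*(1 - 2*log(2))


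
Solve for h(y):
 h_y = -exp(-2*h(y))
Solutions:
 h(y) = log(-sqrt(C1 - 2*y))
 h(y) = log(C1 - 2*y)/2


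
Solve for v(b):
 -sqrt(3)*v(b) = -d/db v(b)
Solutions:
 v(b) = C1*exp(sqrt(3)*b)


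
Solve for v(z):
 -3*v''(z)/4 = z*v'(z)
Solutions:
 v(z) = C1 + C2*erf(sqrt(6)*z/3)


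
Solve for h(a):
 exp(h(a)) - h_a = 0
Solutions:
 h(a) = log(-1/(C1 + a))


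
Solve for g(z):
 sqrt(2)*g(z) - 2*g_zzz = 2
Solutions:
 g(z) = C3*exp(2^(5/6)*z/2) + (C1*sin(2^(5/6)*sqrt(3)*z/4) + C2*cos(2^(5/6)*sqrt(3)*z/4))*exp(-2^(5/6)*z/4) + sqrt(2)


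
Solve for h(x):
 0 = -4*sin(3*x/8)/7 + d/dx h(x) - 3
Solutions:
 h(x) = C1 + 3*x - 32*cos(3*x/8)/21


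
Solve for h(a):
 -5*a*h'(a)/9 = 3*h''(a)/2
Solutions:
 h(a) = C1 + C2*erf(sqrt(15)*a/9)


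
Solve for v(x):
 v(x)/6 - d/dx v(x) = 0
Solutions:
 v(x) = C1*exp(x/6)


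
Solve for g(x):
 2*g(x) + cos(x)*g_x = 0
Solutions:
 g(x) = C1*(sin(x) - 1)/(sin(x) + 1)


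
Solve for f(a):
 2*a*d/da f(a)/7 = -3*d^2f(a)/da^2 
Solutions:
 f(a) = C1 + C2*erf(sqrt(21)*a/21)


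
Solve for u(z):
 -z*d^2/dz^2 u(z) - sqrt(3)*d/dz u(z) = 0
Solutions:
 u(z) = C1 + C2*z^(1 - sqrt(3))


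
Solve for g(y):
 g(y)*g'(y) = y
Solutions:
 g(y) = -sqrt(C1 + y^2)
 g(y) = sqrt(C1 + y^2)


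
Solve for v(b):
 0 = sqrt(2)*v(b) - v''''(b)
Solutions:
 v(b) = C1*exp(-2^(1/8)*b) + C2*exp(2^(1/8)*b) + C3*sin(2^(1/8)*b) + C4*cos(2^(1/8)*b)


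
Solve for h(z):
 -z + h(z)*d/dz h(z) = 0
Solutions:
 h(z) = -sqrt(C1 + z^2)
 h(z) = sqrt(C1 + z^2)


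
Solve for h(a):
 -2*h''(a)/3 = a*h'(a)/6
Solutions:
 h(a) = C1 + C2*erf(sqrt(2)*a/4)


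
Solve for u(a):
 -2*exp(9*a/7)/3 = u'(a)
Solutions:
 u(a) = C1 - 14*exp(9*a/7)/27


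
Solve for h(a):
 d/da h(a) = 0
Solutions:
 h(a) = C1


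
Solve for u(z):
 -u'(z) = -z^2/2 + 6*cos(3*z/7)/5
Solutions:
 u(z) = C1 + z^3/6 - 14*sin(3*z/7)/5


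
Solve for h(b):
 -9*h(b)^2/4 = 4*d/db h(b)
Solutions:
 h(b) = 16/(C1 + 9*b)


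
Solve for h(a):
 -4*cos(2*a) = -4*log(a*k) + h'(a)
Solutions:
 h(a) = C1 + 4*a*log(a*k) - 4*a - 2*sin(2*a)


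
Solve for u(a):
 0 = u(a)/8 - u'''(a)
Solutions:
 u(a) = C3*exp(a/2) + (C1*sin(sqrt(3)*a/4) + C2*cos(sqrt(3)*a/4))*exp(-a/4)


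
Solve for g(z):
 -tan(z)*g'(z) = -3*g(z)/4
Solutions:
 g(z) = C1*sin(z)^(3/4)


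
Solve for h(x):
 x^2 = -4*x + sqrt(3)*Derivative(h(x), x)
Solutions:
 h(x) = C1 + sqrt(3)*x^3/9 + 2*sqrt(3)*x^2/3


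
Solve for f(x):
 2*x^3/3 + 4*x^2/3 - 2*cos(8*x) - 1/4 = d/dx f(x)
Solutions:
 f(x) = C1 + x^4/6 + 4*x^3/9 - x/4 - sin(8*x)/4


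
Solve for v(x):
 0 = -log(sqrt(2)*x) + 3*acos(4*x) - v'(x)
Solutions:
 v(x) = C1 - x*log(x) + 3*x*acos(4*x) - x*log(2)/2 + x - 3*sqrt(1 - 16*x^2)/4


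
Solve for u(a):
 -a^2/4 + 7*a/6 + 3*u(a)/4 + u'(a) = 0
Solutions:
 u(a) = C1*exp(-3*a/4) + a^2/3 - 22*a/9 + 88/27


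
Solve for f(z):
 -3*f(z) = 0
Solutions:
 f(z) = 0


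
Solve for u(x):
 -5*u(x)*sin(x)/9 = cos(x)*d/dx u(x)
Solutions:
 u(x) = C1*cos(x)^(5/9)


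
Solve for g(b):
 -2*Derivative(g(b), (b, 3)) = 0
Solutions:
 g(b) = C1 + C2*b + C3*b^2


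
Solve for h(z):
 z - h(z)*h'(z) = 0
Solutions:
 h(z) = -sqrt(C1 + z^2)
 h(z) = sqrt(C1 + z^2)


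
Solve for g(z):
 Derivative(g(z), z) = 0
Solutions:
 g(z) = C1


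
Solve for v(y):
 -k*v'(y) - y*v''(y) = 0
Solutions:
 v(y) = C1 + y^(1 - re(k))*(C2*sin(log(y)*Abs(im(k))) + C3*cos(log(y)*im(k)))


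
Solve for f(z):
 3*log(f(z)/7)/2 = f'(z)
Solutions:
 2*Integral(1/(-log(_y) + log(7)), (_y, f(z)))/3 = C1 - z


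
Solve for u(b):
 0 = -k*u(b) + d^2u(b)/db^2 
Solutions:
 u(b) = C1*exp(-b*sqrt(k)) + C2*exp(b*sqrt(k))


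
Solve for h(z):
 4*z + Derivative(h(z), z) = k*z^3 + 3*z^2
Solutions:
 h(z) = C1 + k*z^4/4 + z^3 - 2*z^2


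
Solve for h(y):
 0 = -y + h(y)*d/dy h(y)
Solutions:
 h(y) = -sqrt(C1 + y^2)
 h(y) = sqrt(C1 + y^2)


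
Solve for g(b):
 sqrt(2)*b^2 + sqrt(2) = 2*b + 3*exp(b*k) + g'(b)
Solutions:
 g(b) = C1 + sqrt(2)*b^3/3 - b^2 + sqrt(2)*b - 3*exp(b*k)/k


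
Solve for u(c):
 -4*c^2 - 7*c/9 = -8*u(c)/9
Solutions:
 u(c) = c*(36*c + 7)/8


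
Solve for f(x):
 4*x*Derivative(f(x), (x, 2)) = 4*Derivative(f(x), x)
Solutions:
 f(x) = C1 + C2*x^2


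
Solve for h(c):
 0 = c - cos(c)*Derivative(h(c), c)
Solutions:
 h(c) = C1 + Integral(c/cos(c), c)


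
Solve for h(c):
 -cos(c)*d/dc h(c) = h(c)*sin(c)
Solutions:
 h(c) = C1*cos(c)


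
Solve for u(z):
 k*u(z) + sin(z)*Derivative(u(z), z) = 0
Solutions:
 u(z) = C1*exp(k*(-log(cos(z) - 1) + log(cos(z) + 1))/2)


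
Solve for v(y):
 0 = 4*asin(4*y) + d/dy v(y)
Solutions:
 v(y) = C1 - 4*y*asin(4*y) - sqrt(1 - 16*y^2)


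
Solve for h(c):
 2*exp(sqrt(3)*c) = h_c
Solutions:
 h(c) = C1 + 2*sqrt(3)*exp(sqrt(3)*c)/3


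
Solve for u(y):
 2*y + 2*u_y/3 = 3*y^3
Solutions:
 u(y) = C1 + 9*y^4/8 - 3*y^2/2


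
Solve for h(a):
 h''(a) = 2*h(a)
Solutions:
 h(a) = C1*exp(-sqrt(2)*a) + C2*exp(sqrt(2)*a)


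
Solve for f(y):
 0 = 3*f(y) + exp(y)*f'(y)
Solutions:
 f(y) = C1*exp(3*exp(-y))


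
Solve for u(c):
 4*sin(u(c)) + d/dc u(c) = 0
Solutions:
 u(c) = -acos((-C1 - exp(8*c))/(C1 - exp(8*c))) + 2*pi
 u(c) = acos((-C1 - exp(8*c))/(C1 - exp(8*c)))


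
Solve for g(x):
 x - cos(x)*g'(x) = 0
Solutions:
 g(x) = C1 + Integral(x/cos(x), x)


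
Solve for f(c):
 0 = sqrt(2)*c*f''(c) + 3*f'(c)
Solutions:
 f(c) = C1 + C2*c^(1 - 3*sqrt(2)/2)


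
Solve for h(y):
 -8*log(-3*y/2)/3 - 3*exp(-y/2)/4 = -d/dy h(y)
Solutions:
 h(y) = C1 + 8*y*log(-y)/3 + 8*y*(-1 - log(2) + log(3))/3 - 3*exp(-y/2)/2


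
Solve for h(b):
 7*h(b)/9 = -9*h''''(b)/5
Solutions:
 h(b) = (C1*sin(sqrt(2)*35^(1/4)*b/6) + C2*cos(sqrt(2)*35^(1/4)*b/6))*exp(-sqrt(2)*35^(1/4)*b/6) + (C3*sin(sqrt(2)*35^(1/4)*b/6) + C4*cos(sqrt(2)*35^(1/4)*b/6))*exp(sqrt(2)*35^(1/4)*b/6)


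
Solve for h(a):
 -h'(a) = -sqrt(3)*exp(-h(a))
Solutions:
 h(a) = log(C1 + sqrt(3)*a)


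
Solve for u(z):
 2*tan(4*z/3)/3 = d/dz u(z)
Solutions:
 u(z) = C1 - log(cos(4*z/3))/2


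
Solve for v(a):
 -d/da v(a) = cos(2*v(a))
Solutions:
 v(a) = -asin((C1 + exp(4*a))/(C1 - exp(4*a)))/2 + pi/2
 v(a) = asin((C1 + exp(4*a))/(C1 - exp(4*a)))/2


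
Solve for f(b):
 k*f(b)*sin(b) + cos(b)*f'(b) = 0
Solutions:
 f(b) = C1*exp(k*log(cos(b)))


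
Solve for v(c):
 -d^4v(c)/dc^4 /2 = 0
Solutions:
 v(c) = C1 + C2*c + C3*c^2 + C4*c^3


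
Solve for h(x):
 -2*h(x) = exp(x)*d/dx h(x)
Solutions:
 h(x) = C1*exp(2*exp(-x))


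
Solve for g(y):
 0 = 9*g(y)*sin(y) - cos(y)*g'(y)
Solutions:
 g(y) = C1/cos(y)^9


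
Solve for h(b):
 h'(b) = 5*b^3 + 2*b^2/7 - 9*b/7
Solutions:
 h(b) = C1 + 5*b^4/4 + 2*b^3/21 - 9*b^2/14


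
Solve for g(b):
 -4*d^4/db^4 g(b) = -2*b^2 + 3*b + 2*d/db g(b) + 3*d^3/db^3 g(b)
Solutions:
 g(b) = C1 + C2*exp(b*(-2 + (12*sqrt(2) + 17)^(-1/3) + (12*sqrt(2) + 17)^(1/3))/8)*sin(sqrt(3)*b*(-(12*sqrt(2) + 17)^(1/3) + (12*sqrt(2) + 17)^(-1/3))/8) + C3*exp(b*(-2 + (12*sqrt(2) + 17)^(-1/3) + (12*sqrt(2) + 17)^(1/3))/8)*cos(sqrt(3)*b*(-(12*sqrt(2) + 17)^(1/3) + (12*sqrt(2) + 17)^(-1/3))/8) + C4*exp(-b*((12*sqrt(2) + 17)^(-1/3) + 1 + (12*sqrt(2) + 17)^(1/3))/4) + b^3/3 - 3*b^2/4 - 3*b


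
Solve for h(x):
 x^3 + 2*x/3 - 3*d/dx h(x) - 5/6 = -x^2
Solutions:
 h(x) = C1 + x^4/12 + x^3/9 + x^2/9 - 5*x/18


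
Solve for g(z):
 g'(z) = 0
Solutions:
 g(z) = C1


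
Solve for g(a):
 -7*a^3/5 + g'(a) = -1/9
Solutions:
 g(a) = C1 + 7*a^4/20 - a/9


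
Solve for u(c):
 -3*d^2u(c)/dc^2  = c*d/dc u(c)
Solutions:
 u(c) = C1 + C2*erf(sqrt(6)*c/6)


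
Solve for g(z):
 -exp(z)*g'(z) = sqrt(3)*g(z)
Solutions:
 g(z) = C1*exp(sqrt(3)*exp(-z))


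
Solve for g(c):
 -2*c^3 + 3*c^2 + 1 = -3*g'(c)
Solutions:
 g(c) = C1 + c^4/6 - c^3/3 - c/3


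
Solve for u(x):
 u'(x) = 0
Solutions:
 u(x) = C1


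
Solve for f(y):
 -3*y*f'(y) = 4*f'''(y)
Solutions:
 f(y) = C1 + Integral(C2*airyai(-6^(1/3)*y/2) + C3*airybi(-6^(1/3)*y/2), y)


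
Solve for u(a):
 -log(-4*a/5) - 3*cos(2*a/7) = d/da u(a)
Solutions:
 u(a) = C1 - a*log(-a) - 2*a*log(2) + a + a*log(5) - 21*sin(2*a/7)/2


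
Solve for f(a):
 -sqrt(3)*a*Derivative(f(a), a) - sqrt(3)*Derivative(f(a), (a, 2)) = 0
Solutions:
 f(a) = C1 + C2*erf(sqrt(2)*a/2)


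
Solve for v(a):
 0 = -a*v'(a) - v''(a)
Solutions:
 v(a) = C1 + C2*erf(sqrt(2)*a/2)


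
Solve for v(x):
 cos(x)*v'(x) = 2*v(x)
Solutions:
 v(x) = C1*(sin(x) + 1)/(sin(x) - 1)


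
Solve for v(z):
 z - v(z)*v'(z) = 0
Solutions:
 v(z) = -sqrt(C1 + z^2)
 v(z) = sqrt(C1 + z^2)


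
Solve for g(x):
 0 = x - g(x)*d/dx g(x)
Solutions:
 g(x) = -sqrt(C1 + x^2)
 g(x) = sqrt(C1 + x^2)


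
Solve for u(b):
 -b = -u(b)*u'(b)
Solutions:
 u(b) = -sqrt(C1 + b^2)
 u(b) = sqrt(C1 + b^2)


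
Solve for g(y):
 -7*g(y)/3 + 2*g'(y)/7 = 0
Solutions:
 g(y) = C1*exp(49*y/6)


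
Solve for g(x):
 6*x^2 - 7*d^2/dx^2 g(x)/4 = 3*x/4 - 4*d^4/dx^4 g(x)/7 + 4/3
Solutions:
 g(x) = C1 + C2*x + C3*exp(-7*x/4) + C4*exp(7*x/4) + 2*x^4/7 - x^3/14 + 760*x^2/1029


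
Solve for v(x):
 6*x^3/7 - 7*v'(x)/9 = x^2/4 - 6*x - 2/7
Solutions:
 v(x) = C1 + 27*x^4/98 - 3*x^3/28 + 27*x^2/7 + 18*x/49


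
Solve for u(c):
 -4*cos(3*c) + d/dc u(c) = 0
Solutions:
 u(c) = C1 + 4*sin(3*c)/3


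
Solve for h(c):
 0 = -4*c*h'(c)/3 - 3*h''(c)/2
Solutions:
 h(c) = C1 + C2*erf(2*c/3)


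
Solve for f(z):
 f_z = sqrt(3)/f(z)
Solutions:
 f(z) = -sqrt(C1 + 2*sqrt(3)*z)
 f(z) = sqrt(C1 + 2*sqrt(3)*z)


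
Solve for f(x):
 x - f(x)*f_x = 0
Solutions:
 f(x) = -sqrt(C1 + x^2)
 f(x) = sqrt(C1 + x^2)


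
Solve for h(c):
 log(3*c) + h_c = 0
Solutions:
 h(c) = C1 - c*log(c) - c*log(3) + c


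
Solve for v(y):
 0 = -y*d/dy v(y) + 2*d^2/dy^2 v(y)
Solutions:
 v(y) = C1 + C2*erfi(y/2)


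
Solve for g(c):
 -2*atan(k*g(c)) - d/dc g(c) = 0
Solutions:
 Integral(1/atan(_y*k), (_y, g(c))) = C1 - 2*c


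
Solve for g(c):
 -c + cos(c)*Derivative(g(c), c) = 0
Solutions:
 g(c) = C1 + Integral(c/cos(c), c)


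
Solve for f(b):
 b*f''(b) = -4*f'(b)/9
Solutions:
 f(b) = C1 + C2*b^(5/9)


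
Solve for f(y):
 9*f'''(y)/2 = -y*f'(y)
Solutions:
 f(y) = C1 + Integral(C2*airyai(-6^(1/3)*y/3) + C3*airybi(-6^(1/3)*y/3), y)


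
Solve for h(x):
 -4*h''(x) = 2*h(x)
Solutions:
 h(x) = C1*sin(sqrt(2)*x/2) + C2*cos(sqrt(2)*x/2)


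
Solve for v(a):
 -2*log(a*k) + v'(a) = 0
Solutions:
 v(a) = C1 + 2*a*log(a*k) - 2*a


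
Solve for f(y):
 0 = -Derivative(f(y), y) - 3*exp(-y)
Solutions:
 f(y) = C1 + 3*exp(-y)


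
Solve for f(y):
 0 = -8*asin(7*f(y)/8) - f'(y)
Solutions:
 Integral(1/asin(7*_y/8), (_y, f(y))) = C1 - 8*y


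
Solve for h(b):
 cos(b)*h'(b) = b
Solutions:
 h(b) = C1 + Integral(b/cos(b), b)


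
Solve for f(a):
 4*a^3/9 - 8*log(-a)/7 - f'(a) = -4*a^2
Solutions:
 f(a) = C1 + a^4/9 + 4*a^3/3 - 8*a*log(-a)/7 + 8*a/7


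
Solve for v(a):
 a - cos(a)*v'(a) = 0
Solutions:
 v(a) = C1 + Integral(a/cos(a), a)


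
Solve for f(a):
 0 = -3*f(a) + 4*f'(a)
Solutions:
 f(a) = C1*exp(3*a/4)


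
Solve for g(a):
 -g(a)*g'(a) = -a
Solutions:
 g(a) = -sqrt(C1 + a^2)
 g(a) = sqrt(C1 + a^2)


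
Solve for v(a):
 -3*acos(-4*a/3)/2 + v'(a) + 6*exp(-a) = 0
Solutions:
 v(a) = C1 + 3*a*acos(-4*a/3)/2 + 3*sqrt(9 - 16*a^2)/8 + 6*exp(-a)


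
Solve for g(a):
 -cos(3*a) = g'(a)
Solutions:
 g(a) = C1 - sin(3*a)/3


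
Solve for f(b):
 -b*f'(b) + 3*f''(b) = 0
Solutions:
 f(b) = C1 + C2*erfi(sqrt(6)*b/6)


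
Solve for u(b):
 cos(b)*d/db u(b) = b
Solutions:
 u(b) = C1 + Integral(b/cos(b), b)


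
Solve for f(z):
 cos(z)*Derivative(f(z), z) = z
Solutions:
 f(z) = C1 + Integral(z/cos(z), z)


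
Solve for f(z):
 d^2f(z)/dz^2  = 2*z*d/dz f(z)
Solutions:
 f(z) = C1 + C2*erfi(z)


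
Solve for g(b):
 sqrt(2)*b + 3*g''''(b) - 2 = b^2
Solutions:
 g(b) = C1 + C2*b + C3*b^2 + C4*b^3 + b^6/1080 - sqrt(2)*b^5/360 + b^4/36


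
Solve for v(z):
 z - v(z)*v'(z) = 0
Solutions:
 v(z) = -sqrt(C1 + z^2)
 v(z) = sqrt(C1 + z^2)


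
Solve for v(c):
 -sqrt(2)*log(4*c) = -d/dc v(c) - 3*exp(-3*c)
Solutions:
 v(c) = C1 + sqrt(2)*c*log(c) + sqrt(2)*c*(-1 + 2*log(2)) + exp(-3*c)


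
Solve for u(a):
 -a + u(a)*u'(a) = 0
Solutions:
 u(a) = -sqrt(C1 + a^2)
 u(a) = sqrt(C1 + a^2)


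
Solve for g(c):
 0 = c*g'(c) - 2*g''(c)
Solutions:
 g(c) = C1 + C2*erfi(c/2)


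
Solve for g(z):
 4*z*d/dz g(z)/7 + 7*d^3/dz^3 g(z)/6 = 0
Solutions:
 g(z) = C1 + Integral(C2*airyai(-2*21^(1/3)*z/7) + C3*airybi(-2*21^(1/3)*z/7), z)


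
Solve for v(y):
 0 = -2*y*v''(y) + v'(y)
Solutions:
 v(y) = C1 + C2*y^(3/2)


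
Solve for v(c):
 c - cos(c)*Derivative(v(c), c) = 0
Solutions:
 v(c) = C1 + Integral(c/cos(c), c)


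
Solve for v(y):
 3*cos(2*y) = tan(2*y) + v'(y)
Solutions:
 v(y) = C1 + log(cos(2*y))/2 + 3*sin(2*y)/2


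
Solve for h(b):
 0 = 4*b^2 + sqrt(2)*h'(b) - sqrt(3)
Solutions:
 h(b) = C1 - 2*sqrt(2)*b^3/3 + sqrt(6)*b/2


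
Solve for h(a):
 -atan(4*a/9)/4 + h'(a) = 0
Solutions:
 h(a) = C1 + a*atan(4*a/9)/4 - 9*log(16*a^2 + 81)/32


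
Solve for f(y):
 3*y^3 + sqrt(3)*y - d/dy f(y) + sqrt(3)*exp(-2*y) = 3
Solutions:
 f(y) = C1 + 3*y^4/4 + sqrt(3)*y^2/2 - 3*y - sqrt(3)*exp(-2*y)/2


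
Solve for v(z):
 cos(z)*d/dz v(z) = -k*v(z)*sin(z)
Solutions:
 v(z) = C1*exp(k*log(cos(z)))


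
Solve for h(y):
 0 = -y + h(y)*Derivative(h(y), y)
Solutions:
 h(y) = -sqrt(C1 + y^2)
 h(y) = sqrt(C1 + y^2)


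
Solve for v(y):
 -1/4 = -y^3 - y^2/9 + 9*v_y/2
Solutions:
 v(y) = C1 + y^4/18 + 2*y^3/243 - y/18


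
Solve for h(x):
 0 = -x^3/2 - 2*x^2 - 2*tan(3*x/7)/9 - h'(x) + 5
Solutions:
 h(x) = C1 - x^4/8 - 2*x^3/3 + 5*x + 14*log(cos(3*x/7))/27


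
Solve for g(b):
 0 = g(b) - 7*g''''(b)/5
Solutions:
 g(b) = C1*exp(-5^(1/4)*7^(3/4)*b/7) + C2*exp(5^(1/4)*7^(3/4)*b/7) + C3*sin(5^(1/4)*7^(3/4)*b/7) + C4*cos(5^(1/4)*7^(3/4)*b/7)


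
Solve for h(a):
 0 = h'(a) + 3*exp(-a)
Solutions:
 h(a) = C1 + 3*exp(-a)


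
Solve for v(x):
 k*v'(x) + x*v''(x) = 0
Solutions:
 v(x) = C1 + x^(1 - re(k))*(C2*sin(log(x)*Abs(im(k))) + C3*cos(log(x)*im(k)))


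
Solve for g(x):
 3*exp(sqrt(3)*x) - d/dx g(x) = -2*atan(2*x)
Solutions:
 g(x) = C1 + 2*x*atan(2*x) + sqrt(3)*exp(sqrt(3)*x) - log(4*x^2 + 1)/2


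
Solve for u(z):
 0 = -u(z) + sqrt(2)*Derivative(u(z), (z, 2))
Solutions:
 u(z) = C1*exp(-2^(3/4)*z/2) + C2*exp(2^(3/4)*z/2)


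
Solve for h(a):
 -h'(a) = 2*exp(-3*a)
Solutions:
 h(a) = C1 + 2*exp(-3*a)/3


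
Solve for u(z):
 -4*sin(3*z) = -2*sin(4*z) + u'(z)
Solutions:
 u(z) = C1 + 4*cos(3*z)/3 - cos(4*z)/2


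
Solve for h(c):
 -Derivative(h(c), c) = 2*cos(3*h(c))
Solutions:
 h(c) = -asin((C1 + exp(12*c))/(C1 - exp(12*c)))/3 + pi/3
 h(c) = asin((C1 + exp(12*c))/(C1 - exp(12*c)))/3


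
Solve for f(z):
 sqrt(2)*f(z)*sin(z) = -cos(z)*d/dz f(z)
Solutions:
 f(z) = C1*cos(z)^(sqrt(2))


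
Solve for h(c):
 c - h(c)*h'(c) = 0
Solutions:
 h(c) = -sqrt(C1 + c^2)
 h(c) = sqrt(C1 + c^2)


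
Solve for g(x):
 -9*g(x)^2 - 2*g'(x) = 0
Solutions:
 g(x) = 2/(C1 + 9*x)


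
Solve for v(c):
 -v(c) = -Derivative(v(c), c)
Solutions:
 v(c) = C1*exp(c)


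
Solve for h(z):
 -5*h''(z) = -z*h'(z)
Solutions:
 h(z) = C1 + C2*erfi(sqrt(10)*z/10)


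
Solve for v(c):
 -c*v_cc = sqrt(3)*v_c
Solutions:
 v(c) = C1 + C2*c^(1 - sqrt(3))


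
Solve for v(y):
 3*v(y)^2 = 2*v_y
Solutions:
 v(y) = -2/(C1 + 3*y)


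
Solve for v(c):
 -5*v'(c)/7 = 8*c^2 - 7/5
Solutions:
 v(c) = C1 - 56*c^3/15 + 49*c/25


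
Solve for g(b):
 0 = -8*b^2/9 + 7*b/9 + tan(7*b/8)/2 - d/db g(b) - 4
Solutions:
 g(b) = C1 - 8*b^3/27 + 7*b^2/18 - 4*b - 4*log(cos(7*b/8))/7


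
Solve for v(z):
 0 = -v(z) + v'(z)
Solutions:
 v(z) = C1*exp(z)


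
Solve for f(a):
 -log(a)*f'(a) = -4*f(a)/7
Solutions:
 f(a) = C1*exp(4*li(a)/7)


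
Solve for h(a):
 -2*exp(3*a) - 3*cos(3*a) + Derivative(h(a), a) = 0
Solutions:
 h(a) = C1 + 2*exp(3*a)/3 + sin(3*a)


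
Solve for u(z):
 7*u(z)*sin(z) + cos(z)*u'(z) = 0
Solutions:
 u(z) = C1*cos(z)^7


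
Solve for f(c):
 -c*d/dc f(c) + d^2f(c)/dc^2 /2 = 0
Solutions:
 f(c) = C1 + C2*erfi(c)


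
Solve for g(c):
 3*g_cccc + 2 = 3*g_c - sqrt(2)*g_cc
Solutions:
 g(c) = C1 + C2*exp(-c*(-2*2^(5/6)/(27 + sqrt(8*sqrt(2) + 729))^(1/3) + 2^(2/3)*(27 + sqrt(8*sqrt(2) + 729))^(1/3))/12)*sin(sqrt(3)*c*(2*2^(5/6)/(27 + sqrt(8*sqrt(2) + 729))^(1/3) + 2^(2/3)*(27 + sqrt(8*sqrt(2) + 729))^(1/3))/12) + C3*exp(-c*(-2*2^(5/6)/(27 + sqrt(8*sqrt(2) + 729))^(1/3) + 2^(2/3)*(27 + sqrt(8*sqrt(2) + 729))^(1/3))/12)*cos(sqrt(3)*c*(2*2^(5/6)/(27 + sqrt(8*sqrt(2) + 729))^(1/3) + 2^(2/3)*(27 + sqrt(8*sqrt(2) + 729))^(1/3))/12) + C4*exp(c*(-2*2^(5/6)/(27 + sqrt(8*sqrt(2) + 729))^(1/3) + 2^(2/3)*(27 + sqrt(8*sqrt(2) + 729))^(1/3))/6) + 2*c/3


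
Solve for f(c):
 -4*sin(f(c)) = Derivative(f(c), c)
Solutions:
 f(c) = -acos((-C1 - exp(8*c))/(C1 - exp(8*c))) + 2*pi
 f(c) = acos((-C1 - exp(8*c))/(C1 - exp(8*c)))


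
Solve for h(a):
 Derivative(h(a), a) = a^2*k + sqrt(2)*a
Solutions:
 h(a) = C1 + a^3*k/3 + sqrt(2)*a^2/2


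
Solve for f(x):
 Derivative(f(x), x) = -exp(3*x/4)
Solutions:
 f(x) = C1 - 4*exp(3*x/4)/3


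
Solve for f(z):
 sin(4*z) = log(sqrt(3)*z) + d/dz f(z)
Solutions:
 f(z) = C1 - z*log(z) - z*log(3)/2 + z - cos(4*z)/4


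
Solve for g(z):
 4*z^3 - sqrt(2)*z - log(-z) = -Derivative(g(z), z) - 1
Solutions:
 g(z) = C1 - z^4 + sqrt(2)*z^2/2 + z*log(-z) - 2*z


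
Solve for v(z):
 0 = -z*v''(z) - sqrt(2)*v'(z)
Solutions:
 v(z) = C1 + C2*z^(1 - sqrt(2))


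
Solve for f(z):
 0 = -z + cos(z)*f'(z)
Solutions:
 f(z) = C1 + Integral(z/cos(z), z)


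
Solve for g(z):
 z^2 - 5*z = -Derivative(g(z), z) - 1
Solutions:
 g(z) = C1 - z^3/3 + 5*z^2/2 - z


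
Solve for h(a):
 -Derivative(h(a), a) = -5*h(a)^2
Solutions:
 h(a) = -1/(C1 + 5*a)


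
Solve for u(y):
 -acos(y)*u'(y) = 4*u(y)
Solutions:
 u(y) = C1*exp(-4*Integral(1/acos(y), y))


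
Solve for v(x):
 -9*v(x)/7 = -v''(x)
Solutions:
 v(x) = C1*exp(-3*sqrt(7)*x/7) + C2*exp(3*sqrt(7)*x/7)


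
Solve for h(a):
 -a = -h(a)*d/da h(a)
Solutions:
 h(a) = -sqrt(C1 + a^2)
 h(a) = sqrt(C1 + a^2)


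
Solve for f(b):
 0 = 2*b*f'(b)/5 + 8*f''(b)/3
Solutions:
 f(b) = C1 + C2*erf(sqrt(30)*b/20)


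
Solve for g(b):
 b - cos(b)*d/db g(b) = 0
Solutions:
 g(b) = C1 + Integral(b/cos(b), b)


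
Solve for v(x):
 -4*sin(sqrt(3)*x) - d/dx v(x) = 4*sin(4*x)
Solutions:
 v(x) = C1 + cos(4*x) + 4*sqrt(3)*cos(sqrt(3)*x)/3


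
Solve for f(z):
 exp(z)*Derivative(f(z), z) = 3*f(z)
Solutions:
 f(z) = C1*exp(-3*exp(-z))


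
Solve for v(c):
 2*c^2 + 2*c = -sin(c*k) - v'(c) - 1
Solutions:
 v(c) = C1 - 2*c^3/3 - c^2 - c + cos(c*k)/k


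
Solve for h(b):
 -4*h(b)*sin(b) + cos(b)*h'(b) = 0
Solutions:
 h(b) = C1/cos(b)^4


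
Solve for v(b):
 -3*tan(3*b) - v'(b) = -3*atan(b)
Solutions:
 v(b) = C1 + 3*b*atan(b) - 3*log(b^2 + 1)/2 + log(cos(3*b))


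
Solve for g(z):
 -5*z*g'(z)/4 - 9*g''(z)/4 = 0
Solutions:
 g(z) = C1 + C2*erf(sqrt(10)*z/6)


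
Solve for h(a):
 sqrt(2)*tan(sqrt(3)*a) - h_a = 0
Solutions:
 h(a) = C1 - sqrt(6)*log(cos(sqrt(3)*a))/3


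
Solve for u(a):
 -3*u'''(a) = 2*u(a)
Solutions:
 u(a) = C3*exp(-2^(1/3)*3^(2/3)*a/3) + (C1*sin(2^(1/3)*3^(1/6)*a/2) + C2*cos(2^(1/3)*3^(1/6)*a/2))*exp(2^(1/3)*3^(2/3)*a/6)


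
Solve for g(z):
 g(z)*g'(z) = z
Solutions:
 g(z) = -sqrt(C1 + z^2)
 g(z) = sqrt(C1 + z^2)


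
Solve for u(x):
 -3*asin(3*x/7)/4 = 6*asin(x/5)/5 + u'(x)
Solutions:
 u(x) = C1 - 6*x*asin(x/5)/5 - 3*x*asin(3*x/7)/4 - 6*sqrt(25 - x^2)/5 - sqrt(49 - 9*x^2)/4


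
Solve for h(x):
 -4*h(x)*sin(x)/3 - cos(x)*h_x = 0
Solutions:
 h(x) = C1*cos(x)^(4/3)


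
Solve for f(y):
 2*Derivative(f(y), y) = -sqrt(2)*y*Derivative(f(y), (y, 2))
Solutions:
 f(y) = C1 + C2*y^(1 - sqrt(2))


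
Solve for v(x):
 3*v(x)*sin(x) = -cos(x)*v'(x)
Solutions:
 v(x) = C1*cos(x)^3


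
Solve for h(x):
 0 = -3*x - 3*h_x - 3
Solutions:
 h(x) = C1 - x^2/2 - x


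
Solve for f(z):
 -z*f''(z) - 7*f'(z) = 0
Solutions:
 f(z) = C1 + C2/z^6


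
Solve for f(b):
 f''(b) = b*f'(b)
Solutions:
 f(b) = C1 + C2*erfi(sqrt(2)*b/2)


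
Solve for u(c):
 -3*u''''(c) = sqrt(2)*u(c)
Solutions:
 u(c) = (C1*sin(2^(5/8)*3^(3/4)*c/6) + C2*cos(2^(5/8)*3^(3/4)*c/6))*exp(-2^(5/8)*3^(3/4)*c/6) + (C3*sin(2^(5/8)*3^(3/4)*c/6) + C4*cos(2^(5/8)*3^(3/4)*c/6))*exp(2^(5/8)*3^(3/4)*c/6)


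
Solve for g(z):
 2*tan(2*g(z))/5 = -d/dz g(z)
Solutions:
 g(z) = -asin(C1*exp(-4*z/5))/2 + pi/2
 g(z) = asin(C1*exp(-4*z/5))/2


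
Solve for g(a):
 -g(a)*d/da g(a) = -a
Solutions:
 g(a) = -sqrt(C1 + a^2)
 g(a) = sqrt(C1 + a^2)


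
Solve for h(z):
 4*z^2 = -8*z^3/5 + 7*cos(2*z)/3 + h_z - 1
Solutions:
 h(z) = C1 + 2*z^4/5 + 4*z^3/3 + z - 7*sin(2*z)/6


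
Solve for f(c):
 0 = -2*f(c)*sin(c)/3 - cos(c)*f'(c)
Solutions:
 f(c) = C1*cos(c)^(2/3)


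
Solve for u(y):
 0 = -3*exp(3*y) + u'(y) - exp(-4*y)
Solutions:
 u(y) = C1 + exp(3*y) - exp(-4*y)/4


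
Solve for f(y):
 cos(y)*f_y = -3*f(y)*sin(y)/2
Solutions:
 f(y) = C1*cos(y)^(3/2)


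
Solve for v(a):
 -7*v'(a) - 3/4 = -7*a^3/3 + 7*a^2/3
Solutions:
 v(a) = C1 + a^4/12 - a^3/9 - 3*a/28


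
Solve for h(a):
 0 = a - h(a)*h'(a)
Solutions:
 h(a) = -sqrt(C1 + a^2)
 h(a) = sqrt(C1 + a^2)


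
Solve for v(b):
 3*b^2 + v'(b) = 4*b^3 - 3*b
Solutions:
 v(b) = C1 + b^4 - b^3 - 3*b^2/2


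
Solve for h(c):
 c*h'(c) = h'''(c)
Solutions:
 h(c) = C1 + Integral(C2*airyai(c) + C3*airybi(c), c)


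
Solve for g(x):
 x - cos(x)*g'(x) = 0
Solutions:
 g(x) = C1 + Integral(x/cos(x), x)


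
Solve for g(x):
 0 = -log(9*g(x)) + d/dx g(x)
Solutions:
 -Integral(1/(log(_y) + 2*log(3)), (_y, g(x))) = C1 - x


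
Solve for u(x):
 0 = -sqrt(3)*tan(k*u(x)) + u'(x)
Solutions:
 u(x) = Piecewise((-asin(exp(C1*k + sqrt(3)*k*x))/k + pi/k, Ne(k, 0)), (nan, True))
 u(x) = Piecewise((asin(exp(C1*k + sqrt(3)*k*x))/k, Ne(k, 0)), (nan, True))


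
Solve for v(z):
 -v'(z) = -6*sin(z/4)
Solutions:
 v(z) = C1 - 24*cos(z/4)


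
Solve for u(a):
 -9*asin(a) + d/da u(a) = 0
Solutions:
 u(a) = C1 + 9*a*asin(a) + 9*sqrt(1 - a^2)


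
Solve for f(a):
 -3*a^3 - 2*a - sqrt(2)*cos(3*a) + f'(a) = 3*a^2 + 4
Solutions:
 f(a) = C1 + 3*a^4/4 + a^3 + a^2 + 4*a + sqrt(2)*sin(3*a)/3


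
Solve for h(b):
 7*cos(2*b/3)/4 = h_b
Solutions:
 h(b) = C1 + 21*sin(2*b/3)/8


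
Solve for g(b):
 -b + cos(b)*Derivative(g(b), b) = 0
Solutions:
 g(b) = C1 + Integral(b/cos(b), b)


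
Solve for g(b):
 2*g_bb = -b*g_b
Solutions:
 g(b) = C1 + C2*erf(b/2)


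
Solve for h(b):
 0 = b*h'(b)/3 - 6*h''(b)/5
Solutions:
 h(b) = C1 + C2*erfi(sqrt(5)*b/6)


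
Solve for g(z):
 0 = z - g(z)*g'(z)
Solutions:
 g(z) = -sqrt(C1 + z^2)
 g(z) = sqrt(C1 + z^2)


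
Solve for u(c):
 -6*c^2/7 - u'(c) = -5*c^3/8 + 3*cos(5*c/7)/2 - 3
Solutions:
 u(c) = C1 + 5*c^4/32 - 2*c^3/7 + 3*c - 21*sin(5*c/7)/10


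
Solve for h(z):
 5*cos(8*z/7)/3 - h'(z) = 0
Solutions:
 h(z) = C1 + 35*sin(8*z/7)/24
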